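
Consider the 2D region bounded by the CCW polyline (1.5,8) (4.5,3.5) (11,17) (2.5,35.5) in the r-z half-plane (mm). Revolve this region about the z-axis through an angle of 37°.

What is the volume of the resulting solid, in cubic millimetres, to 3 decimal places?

Volume = 534.861 mm³

Profile (r,z), 4 vertices: (1.5,8) (4.5,3.5) (11,17) (2.5,35.5)
edge 0: (1.5,8)→(4.5,3.5)  cross = 1.5·3.5 − 4.5·8 = -30.7500; (r_i+r_j)·cross = 6·-30.7500 = -184.5000
edge 1: (4.5,3.5)→(11,17)  cross = 4.5·17 − 11·3.5 = 38.0000; (r_i+r_j)·cross = 15.5·38.0000 = 589.0000
edge 2: (11,17)→(2.5,35.5)  cross = 11·35.5 − 2.5·17 = 348.0000; (r_i+r_j)·cross = 13.5·348.0000 = 4698.0000
edge 3: (2.5,35.5)→(1.5,8)  cross = 2.5·8 − 1.5·35.5 = -33.2500; (r_i+r_j)·cross = 4·-33.2500 = -133.0000
Σcross = 322.0000 → A = |Σcross|/2 = 161.0000 mm²
Σ(r_i+r_j)·cross = 4969.5000 → first moment M = |Σ|/6 = 828.2500
R_c = M/A = 828.2500/161.0000 = 5.1444 mm
θ = 37° = 0.645772 rad
V = θ·R_c·A = 0.645772·5.1444·161.0000 = 534.861 mm³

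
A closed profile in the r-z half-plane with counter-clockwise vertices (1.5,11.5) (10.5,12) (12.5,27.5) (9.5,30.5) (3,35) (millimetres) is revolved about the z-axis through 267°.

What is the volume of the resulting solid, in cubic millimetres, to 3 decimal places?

Volume = 5848.142 mm³

Profile (r,z), 5 vertices: (1.5,11.5) (10.5,12) (12.5,27.5) (9.5,30.5) (3,35)
edge 0: (1.5,11.5)→(10.5,12)  cross = 1.5·12 − 10.5·11.5 = -102.7500; (r_i+r_j)·cross = 12·-102.7500 = -1233.0000
edge 1: (10.5,12)→(12.5,27.5)  cross = 10.5·27.5 − 12.5·12 = 138.7500; (r_i+r_j)·cross = 23·138.7500 = 3191.2500
edge 2: (12.5,27.5)→(9.5,30.5)  cross = 12.5·30.5 − 9.5·27.5 = 120.0000; (r_i+r_j)·cross = 22·120.0000 = 2640.0000
edge 3: (9.5,30.5)→(3,35)  cross = 9.5·35 − 3·30.5 = 241.0000; (r_i+r_j)·cross = 12.5·241.0000 = 3012.5000
edge 4: (3,35)→(1.5,11.5)  cross = 3·11.5 − 1.5·35 = -18.0000; (r_i+r_j)·cross = 4.5·-18.0000 = -81.0000
Σcross = 379.0000 → A = |Σcross|/2 = 189.5000 mm²
Σ(r_i+r_j)·cross = 7529.7500 → first moment M = |Σ|/6 = 1254.9583
R_c = M/A = 1254.9583/189.5000 = 6.6225 mm
θ = 267° = 4.660029 rad
V = θ·R_c·A = 4.660029·6.6225·189.5000 = 5848.142 mm³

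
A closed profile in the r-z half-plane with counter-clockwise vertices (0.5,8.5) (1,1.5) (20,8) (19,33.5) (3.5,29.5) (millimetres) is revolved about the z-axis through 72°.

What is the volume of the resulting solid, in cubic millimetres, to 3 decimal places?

Volume = 6233.234 mm³

Profile (r,z), 5 vertices: (0.5,8.5) (1,1.5) (20,8) (19,33.5) (3.5,29.5)
edge 0: (0.5,8.5)→(1,1.5)  cross = 0.5·1.5 − 1·8.5 = -7.7500; (r_i+r_j)·cross = 1.5·-7.7500 = -11.6250
edge 1: (1,1.5)→(20,8)  cross = 1·8 − 20·1.5 = -22.0000; (r_i+r_j)·cross = 21·-22.0000 = -462.0000
edge 2: (20,8)→(19,33.5)  cross = 20·33.5 − 19·8 = 518.0000; (r_i+r_j)·cross = 39·518.0000 = 20202.0000
edge 3: (19,33.5)→(3.5,29.5)  cross = 19·29.5 − 3.5·33.5 = 443.2500; (r_i+r_j)·cross = 22.5·443.2500 = 9973.1250
edge 4: (3.5,29.5)→(0.5,8.5)  cross = 3.5·8.5 − 0.5·29.5 = 15.0000; (r_i+r_j)·cross = 4·15.0000 = 60.0000
Σcross = 946.5000 → A = |Σcross|/2 = 473.2500 mm²
Σ(r_i+r_j)·cross = 29761.5000 → first moment M = |Σ|/6 = 4960.2500
R_c = M/A = 4960.2500/473.2500 = 10.4812 mm
θ = 72° = 1.256637 rad
V = θ·R_c·A = 1.256637·10.4812·473.2500 = 6233.234 mm³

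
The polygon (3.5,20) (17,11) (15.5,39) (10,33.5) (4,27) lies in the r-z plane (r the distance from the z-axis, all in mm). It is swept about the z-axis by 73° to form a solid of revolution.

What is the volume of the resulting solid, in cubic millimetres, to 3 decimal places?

Volume = 3167.521 mm³

Profile (r,z), 5 vertices: (3.5,20) (17,11) (15.5,39) (10,33.5) (4,27)
edge 0: (3.5,20)→(17,11)  cross = 3.5·11 − 17·20 = -301.5000; (r_i+r_j)·cross = 20.5·-301.5000 = -6180.7500
edge 1: (17,11)→(15.5,39)  cross = 17·39 − 15.5·11 = 492.5000; (r_i+r_j)·cross = 32.5·492.5000 = 16006.2500
edge 2: (15.5,39)→(10,33.5)  cross = 15.5·33.5 − 10·39 = 129.2500; (r_i+r_j)·cross = 25.5·129.2500 = 3295.8750
edge 3: (10,33.5)→(4,27)  cross = 10·27 − 4·33.5 = 136.0000; (r_i+r_j)·cross = 14·136.0000 = 1904.0000
edge 4: (4,27)→(3.5,20)  cross = 4·20 − 3.5·27 = -14.5000; (r_i+r_j)·cross = 7.5·-14.5000 = -108.7500
Σcross = 441.7500 → A = |Σcross|/2 = 220.8750 mm²
Σ(r_i+r_j)·cross = 14916.6250 → first moment M = |Σ|/6 = 2486.1042
R_c = M/A = 2486.1042/220.8750 = 11.2557 mm
θ = 73° = 1.274090 rad
V = θ·R_c·A = 1.274090·11.2557·220.8750 = 3167.521 mm³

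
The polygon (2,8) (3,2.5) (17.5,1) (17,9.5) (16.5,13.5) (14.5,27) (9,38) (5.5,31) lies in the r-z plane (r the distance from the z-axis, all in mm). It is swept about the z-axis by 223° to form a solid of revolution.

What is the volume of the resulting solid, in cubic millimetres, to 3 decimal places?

Profile (r,z), 8 vertices: (2,8) (3,2.5) (17.5,1) (17,9.5) (16.5,13.5) (14.5,27) (9,38) (5.5,31)
edge 0: (2,8)→(3,2.5)  cross = 2·2.5 − 3·8 = -19.0000; (r_i+r_j)·cross = 5·-19.0000 = -95.0000
edge 1: (3,2.5)→(17.5,1)  cross = 3·1 − 17.5·2.5 = -40.7500; (r_i+r_j)·cross = 20.5·-40.7500 = -835.3750
edge 2: (17.5,1)→(17,9.5)  cross = 17.5·9.5 − 17·1 = 149.2500; (r_i+r_j)·cross = 34.5·149.2500 = 5149.1250
edge 3: (17,9.5)→(16.5,13.5)  cross = 17·13.5 − 16.5·9.5 = 72.7500; (r_i+r_j)·cross = 33.5·72.7500 = 2437.1250
edge 4: (16.5,13.5)→(14.5,27)  cross = 16.5·27 − 14.5·13.5 = 249.7500; (r_i+r_j)·cross = 31·249.7500 = 7742.2500
edge 5: (14.5,27)→(9,38)  cross = 14.5·38 − 9·27 = 308.0000; (r_i+r_j)·cross = 23.5·308.0000 = 7238.0000
edge 6: (9,38)→(5.5,31)  cross = 9·31 − 5.5·38 = 70.0000; (r_i+r_j)·cross = 14.5·70.0000 = 1015.0000
edge 7: (5.5,31)→(2,8)  cross = 5.5·8 − 2·31 = -18.0000; (r_i+r_j)·cross = 7.5·-18.0000 = -135.0000
Σcross = 772.0000 → A = |Σcross|/2 = 386.0000 mm²
Σ(r_i+r_j)·cross = 22516.1250 → first moment M = |Σ|/6 = 3752.6875
R_c = M/A = 3752.6875/386.0000 = 9.7220 mm
θ = 223° = 3.892084 rad
V = θ·R_c·A = 3.892084·9.7220·386.0000 = 14605.776 mm³

Volume = 14605.776 mm³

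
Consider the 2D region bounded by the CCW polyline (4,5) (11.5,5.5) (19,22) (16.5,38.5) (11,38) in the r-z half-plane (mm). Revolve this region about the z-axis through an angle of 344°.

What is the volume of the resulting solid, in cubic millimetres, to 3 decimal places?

Profile (r,z), 5 vertices: (4,5) (11.5,5.5) (19,22) (16.5,38.5) (11,38)
edge 0: (4,5)→(11.5,5.5)  cross = 4·5.5 − 11.5·5 = -35.5000; (r_i+r_j)·cross = 15.5·-35.5000 = -550.2500
edge 1: (11.5,5.5)→(19,22)  cross = 11.5·22 − 19·5.5 = 148.5000; (r_i+r_j)·cross = 30.5·148.5000 = 4529.2500
edge 2: (19,22)→(16.5,38.5)  cross = 19·38.5 − 16.5·22 = 368.5000; (r_i+r_j)·cross = 35.5·368.5000 = 13081.7500
edge 3: (16.5,38.5)→(11,38)  cross = 16.5·38 − 11·38.5 = 203.5000; (r_i+r_j)·cross = 27.5·203.5000 = 5596.2500
edge 4: (11,38)→(4,5)  cross = 11·5 − 4·38 = -97.0000; (r_i+r_j)·cross = 15·-97.0000 = -1455.0000
Σcross = 588.0000 → A = |Σcross|/2 = 294.0000 mm²
Σ(r_i+r_j)·cross = 21202.0000 → first moment M = |Σ|/6 = 3533.6667
R_c = M/A = 3533.6667/294.0000 = 12.0193 mm
θ = 344° = 6.003933 rad
V = θ·R_c·A = 6.003933·12.0193·294.0000 = 21215.897 mm³

Volume = 21215.897 mm³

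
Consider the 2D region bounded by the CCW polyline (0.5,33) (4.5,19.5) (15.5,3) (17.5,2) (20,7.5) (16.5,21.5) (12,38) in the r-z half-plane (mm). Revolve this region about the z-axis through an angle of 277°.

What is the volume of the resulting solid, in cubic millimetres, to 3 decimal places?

Volume = 18251.076 mm³

Profile (r,z), 7 vertices: (0.5,33) (4.5,19.5) (15.5,3) (17.5,2) (20,7.5) (16.5,21.5) (12,38)
edge 0: (0.5,33)→(4.5,19.5)  cross = 0.5·19.5 − 4.5·33 = -138.7500; (r_i+r_j)·cross = 5·-138.7500 = -693.7500
edge 1: (4.5,19.5)→(15.5,3)  cross = 4.5·3 − 15.5·19.5 = -288.7500; (r_i+r_j)·cross = 20·-288.7500 = -5775.0000
edge 2: (15.5,3)→(17.5,2)  cross = 15.5·2 − 17.5·3 = -21.5000; (r_i+r_j)·cross = 33·-21.5000 = -709.5000
edge 3: (17.5,2)→(20,7.5)  cross = 17.5·7.5 − 20·2 = 91.2500; (r_i+r_j)·cross = 37.5·91.2500 = 3421.8750
edge 4: (20,7.5)→(16.5,21.5)  cross = 20·21.5 − 16.5·7.5 = 306.2500; (r_i+r_j)·cross = 36.5·306.2500 = 11178.1250
edge 5: (16.5,21.5)→(12,38)  cross = 16.5·38 − 12·21.5 = 369.0000; (r_i+r_j)·cross = 28.5·369.0000 = 10516.5000
edge 6: (12,38)→(0.5,33)  cross = 12·33 − 0.5·38 = 377.0000; (r_i+r_j)·cross = 12.5·377.0000 = 4712.5000
Σcross = 694.5000 → A = |Σcross|/2 = 347.2500 mm²
Σ(r_i+r_j)·cross = 22650.7500 → first moment M = |Σ|/6 = 3775.1250
R_c = M/A = 3775.1250/347.2500 = 10.8715 mm
θ = 277° = 4.834562 rad
V = θ·R_c·A = 4.834562·10.8715·347.2500 = 18251.076 mm³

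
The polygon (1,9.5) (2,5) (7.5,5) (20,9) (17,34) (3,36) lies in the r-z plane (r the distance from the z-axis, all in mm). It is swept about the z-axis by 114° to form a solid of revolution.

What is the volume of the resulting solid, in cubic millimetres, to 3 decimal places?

Volume = 9441.673 mm³

Profile (r,z), 6 vertices: (1,9.5) (2,5) (7.5,5) (20,9) (17,34) (3,36)
edge 0: (1,9.5)→(2,5)  cross = 1·5 − 2·9.5 = -14.0000; (r_i+r_j)·cross = 3·-14.0000 = -42.0000
edge 1: (2,5)→(7.5,5)  cross = 2·5 − 7.5·5 = -27.5000; (r_i+r_j)·cross = 9.5·-27.5000 = -261.2500
edge 2: (7.5,5)→(20,9)  cross = 7.5·9 − 20·5 = -32.5000; (r_i+r_j)·cross = 27.5·-32.5000 = -893.7500
edge 3: (20,9)→(17,34)  cross = 20·34 − 17·9 = 527.0000; (r_i+r_j)·cross = 37·527.0000 = 19499.0000
edge 4: (17,34)→(3,36)  cross = 17·36 − 3·34 = 510.0000; (r_i+r_j)·cross = 20·510.0000 = 10200.0000
edge 5: (3,36)→(1,9.5)  cross = 3·9.5 − 1·36 = -7.5000; (r_i+r_j)·cross = 4·-7.5000 = -30.0000
Σcross = 955.5000 → A = |Σcross|/2 = 477.7500 mm²
Σ(r_i+r_j)·cross = 28472.0000 → first moment M = |Σ|/6 = 4745.3333
R_c = M/A = 4745.3333/477.7500 = 9.9327 mm
θ = 114° = 1.989675 rad
V = θ·R_c·A = 1.989675·9.9327·477.7500 = 9441.673 mm³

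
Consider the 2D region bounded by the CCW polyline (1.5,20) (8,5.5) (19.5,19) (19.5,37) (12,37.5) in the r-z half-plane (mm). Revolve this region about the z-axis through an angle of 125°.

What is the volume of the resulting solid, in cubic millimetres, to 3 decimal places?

Profile (r,z), 5 vertices: (1.5,20) (8,5.5) (19.5,19) (19.5,37) (12,37.5)
edge 0: (1.5,20)→(8,5.5)  cross = 1.5·5.5 − 8·20 = -151.7500; (r_i+r_j)·cross = 9.5·-151.7500 = -1441.6250
edge 1: (8,5.5)→(19.5,19)  cross = 8·19 − 19.5·5.5 = 44.7500; (r_i+r_j)·cross = 27.5·44.7500 = 1230.6250
edge 2: (19.5,19)→(19.5,37)  cross = 19.5·37 − 19.5·19 = 351.0000; (r_i+r_j)·cross = 39·351.0000 = 13689.0000
edge 3: (19.5,37)→(12,37.5)  cross = 19.5·37.5 − 12·37 = 287.2500; (r_i+r_j)·cross = 31.5·287.2500 = 9048.3750
edge 4: (12,37.5)→(1.5,20)  cross = 12·20 − 1.5·37.5 = 183.7500; (r_i+r_j)·cross = 13.5·183.7500 = 2480.6250
Σcross = 715.0000 → A = |Σcross|/2 = 357.5000 mm²
Σ(r_i+r_j)·cross = 25007.0000 → first moment M = |Σ|/6 = 4167.8333
R_c = M/A = 4167.8333/357.5000 = 11.6583 mm
θ = 125° = 2.181662 rad
V = θ·R_c·A = 2.181662·11.6583·357.5000 = 9092.802 mm³

Volume = 9092.802 mm³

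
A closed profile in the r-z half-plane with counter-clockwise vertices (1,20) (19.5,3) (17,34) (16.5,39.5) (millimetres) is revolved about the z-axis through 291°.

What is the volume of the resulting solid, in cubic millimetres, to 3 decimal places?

Volume = 19629.980 mm³

Profile (r,z), 4 vertices: (1,20) (19.5,3) (17,34) (16.5,39.5)
edge 0: (1,20)→(19.5,3)  cross = 1·3 − 19.5·20 = -387.0000; (r_i+r_j)·cross = 20.5·-387.0000 = -7933.5000
edge 1: (19.5,3)→(17,34)  cross = 19.5·34 − 17·3 = 612.0000; (r_i+r_j)·cross = 36.5·612.0000 = 22338.0000
edge 2: (17,34)→(16.5,39.5)  cross = 17·39.5 − 16.5·34 = 110.5000; (r_i+r_j)·cross = 33.5·110.5000 = 3701.7500
edge 3: (16.5,39.5)→(1,20)  cross = 16.5·20 − 1·39.5 = 290.5000; (r_i+r_j)·cross = 17.5·290.5000 = 5083.7500
Σcross = 626.0000 → A = |Σcross|/2 = 313.0000 mm²
Σ(r_i+r_j)·cross = 23190.0000 → first moment M = |Σ|/6 = 3865.0000
R_c = M/A = 3865.0000/313.0000 = 12.3482 mm
θ = 291° = 5.078908 rad
V = θ·R_c·A = 5.078908·12.3482·313.0000 = 19629.980 mm³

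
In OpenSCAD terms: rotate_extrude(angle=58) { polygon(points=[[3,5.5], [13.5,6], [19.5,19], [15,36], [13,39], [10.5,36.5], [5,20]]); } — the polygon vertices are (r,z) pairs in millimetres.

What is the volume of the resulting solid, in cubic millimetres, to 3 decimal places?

Profile (r,z), 7 vertices: (3,5.5) (13.5,6) (19.5,19) (15,36) (13,39) (10.5,36.5) (5,20)
edge 0: (3,5.5)→(13.5,6)  cross = 3·6 − 13.5·5.5 = -56.2500; (r_i+r_j)·cross = 16.5·-56.2500 = -928.1250
edge 1: (13.5,6)→(19.5,19)  cross = 13.5·19 − 19.5·6 = 139.5000; (r_i+r_j)·cross = 33·139.5000 = 4603.5000
edge 2: (19.5,19)→(15,36)  cross = 19.5·36 − 15·19 = 417.0000; (r_i+r_j)·cross = 34.5·417.0000 = 14386.5000
edge 3: (15,36)→(13,39)  cross = 15·39 − 13·36 = 117.0000; (r_i+r_j)·cross = 28·117.0000 = 3276.0000
edge 4: (13,39)→(10.5,36.5)  cross = 13·36.5 − 10.5·39 = 65.0000; (r_i+r_j)·cross = 23.5·65.0000 = 1527.5000
edge 5: (10.5,36.5)→(5,20)  cross = 10.5·20 − 5·36.5 = 27.5000; (r_i+r_j)·cross = 15.5·27.5000 = 426.2500
edge 6: (5,20)→(3,5.5)  cross = 5·5.5 − 3·20 = -32.5000; (r_i+r_j)·cross = 8·-32.5000 = -260.0000
Σcross = 677.2500 → A = |Σcross|/2 = 338.6250 mm²
Σ(r_i+r_j)·cross = 23031.6250 → first moment M = |Σ|/6 = 3838.6042
R_c = M/A = 3838.6042/338.6250 = 11.3359 mm
θ = 58° = 1.012291 rad
V = θ·R_c·A = 1.012291·11.3359·338.6250 = 3885.784 mm³

Volume = 3885.784 mm³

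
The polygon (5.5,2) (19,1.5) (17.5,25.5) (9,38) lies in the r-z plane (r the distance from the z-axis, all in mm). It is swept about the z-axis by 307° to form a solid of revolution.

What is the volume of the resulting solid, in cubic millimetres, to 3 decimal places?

Profile (r,z), 4 vertices: (5.5,2) (19,1.5) (17.5,25.5) (9,38)
edge 0: (5.5,2)→(19,1.5)  cross = 5.5·1.5 − 19·2 = -29.7500; (r_i+r_j)·cross = 24.5·-29.7500 = -728.8750
edge 1: (19,1.5)→(17.5,25.5)  cross = 19·25.5 − 17.5·1.5 = 458.2500; (r_i+r_j)·cross = 36.5·458.2500 = 16726.1250
edge 2: (17.5,25.5)→(9,38)  cross = 17.5·38 − 9·25.5 = 435.5000; (r_i+r_j)·cross = 26.5·435.5000 = 11540.7500
edge 3: (9,38)→(5.5,2)  cross = 9·2 − 5.5·38 = -191.0000; (r_i+r_j)·cross = 14.5·-191.0000 = -2769.5000
Σcross = 673.0000 → A = |Σcross|/2 = 336.5000 mm²
Σ(r_i+r_j)·cross = 24768.5000 → first moment M = |Σ|/6 = 4128.0833
R_c = M/A = 4128.0833/336.5000 = 12.2677 mm
θ = 307° = 5.358161 rad
V = θ·R_c·A = 5.358161·12.2677·336.5000 = 22118.934 mm³

Volume = 22118.934 mm³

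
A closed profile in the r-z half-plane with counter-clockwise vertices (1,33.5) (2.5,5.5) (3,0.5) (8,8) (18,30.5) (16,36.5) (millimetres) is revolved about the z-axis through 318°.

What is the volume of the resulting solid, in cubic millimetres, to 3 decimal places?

Profile (r,z), 6 vertices: (1,33.5) (2.5,5.5) (3,0.5) (8,8) (18,30.5) (16,36.5)
edge 0: (1,33.5)→(2.5,5.5)  cross = 1·5.5 − 2.5·33.5 = -78.2500; (r_i+r_j)·cross = 3.5·-78.2500 = -273.8750
edge 1: (2.5,5.5)→(3,0.5)  cross = 2.5·0.5 − 3·5.5 = -15.2500; (r_i+r_j)·cross = 5.5·-15.2500 = -83.8750
edge 2: (3,0.5)→(8,8)  cross = 3·8 − 8·0.5 = 20.0000; (r_i+r_j)·cross = 11·20.0000 = 220.0000
edge 3: (8,8)→(18,30.5)  cross = 8·30.5 − 18·8 = 100.0000; (r_i+r_j)·cross = 26·100.0000 = 2600.0000
edge 4: (18,30.5)→(16,36.5)  cross = 18·36.5 − 16·30.5 = 169.0000; (r_i+r_j)·cross = 34·169.0000 = 5746.0000
edge 5: (16,36.5)→(1,33.5)  cross = 16·33.5 − 1·36.5 = 499.5000; (r_i+r_j)·cross = 17·499.5000 = 8491.5000
Σcross = 695.0000 → A = |Σcross|/2 = 347.5000 mm²
Σ(r_i+r_j)·cross = 16699.7500 → first moment M = |Σ|/6 = 2783.2917
R_c = M/A = 2783.2917/347.5000 = 8.0095 mm
θ = 318° = 5.550147 rad
V = θ·R_c·A = 5.550147·8.0095·347.5000 = 15447.678 mm³

Volume = 15447.678 mm³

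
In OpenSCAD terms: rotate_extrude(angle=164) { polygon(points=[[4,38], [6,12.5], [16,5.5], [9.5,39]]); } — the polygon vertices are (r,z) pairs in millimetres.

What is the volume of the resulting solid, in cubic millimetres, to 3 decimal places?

Volume = 5673.695 mm³

Profile (r,z), 4 vertices: (4,38) (6,12.5) (16,5.5) (9.5,39)
edge 0: (4,38)→(6,12.5)  cross = 4·12.5 − 6·38 = -178.0000; (r_i+r_j)·cross = 10·-178.0000 = -1780.0000
edge 1: (6,12.5)→(16,5.5)  cross = 6·5.5 − 16·12.5 = -167.0000; (r_i+r_j)·cross = 22·-167.0000 = -3674.0000
edge 2: (16,5.5)→(9.5,39)  cross = 16·39 − 9.5·5.5 = 571.7500; (r_i+r_j)·cross = 25.5·571.7500 = 14579.6250
edge 3: (9.5,39)→(4,38)  cross = 9.5·38 − 4·39 = 205.0000; (r_i+r_j)·cross = 13.5·205.0000 = 2767.5000
Σcross = 431.7500 → A = |Σcross|/2 = 215.8750 mm²
Σ(r_i+r_j)·cross = 11893.1250 → first moment M = |Σ|/6 = 1982.1875
R_c = M/A = 1982.1875/215.8750 = 9.1821 mm
θ = 164° = 2.862340 rad
V = θ·R_c·A = 2.862340·9.1821·215.8750 = 5673.695 mm³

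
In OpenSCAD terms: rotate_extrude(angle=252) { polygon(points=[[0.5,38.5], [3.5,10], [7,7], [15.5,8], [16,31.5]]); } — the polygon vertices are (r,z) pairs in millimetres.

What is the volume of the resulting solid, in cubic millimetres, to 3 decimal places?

Profile (r,z), 5 vertices: (0.5,38.5) (3.5,10) (7,7) (15.5,8) (16,31.5)
edge 0: (0.5,38.5)→(3.5,10)  cross = 0.5·10 − 3.5·38.5 = -129.7500; (r_i+r_j)·cross = 4·-129.7500 = -519.0000
edge 1: (3.5,10)→(7,7)  cross = 3.5·7 − 7·10 = -45.5000; (r_i+r_j)·cross = 10.5·-45.5000 = -477.7500
edge 2: (7,7)→(15.5,8)  cross = 7·8 − 15.5·7 = -52.5000; (r_i+r_j)·cross = 22.5·-52.5000 = -1181.2500
edge 3: (15.5,8)→(16,31.5)  cross = 15.5·31.5 − 16·8 = 360.2500; (r_i+r_j)·cross = 31.5·360.2500 = 11347.8750
edge 4: (16,31.5)→(0.5,38.5)  cross = 16·38.5 − 0.5·31.5 = 600.2500; (r_i+r_j)·cross = 16.5·600.2500 = 9904.1250
Σcross = 732.7500 → A = |Σcross|/2 = 366.3750 mm²
Σ(r_i+r_j)·cross = 19074.0000 → first moment M = |Σ|/6 = 3179.0000
R_c = M/A = 3179.0000/366.3750 = 8.6769 mm
θ = 252° = 4.398230 rad
V = θ·R_c·A = 4.398230·8.6769·366.3750 = 13981.972 mm³

Volume = 13981.972 mm³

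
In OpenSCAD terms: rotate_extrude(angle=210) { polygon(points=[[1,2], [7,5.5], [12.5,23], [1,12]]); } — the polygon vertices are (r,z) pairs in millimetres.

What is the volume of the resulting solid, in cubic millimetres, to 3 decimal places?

Profile (r,z), 4 vertices: (1,2) (7,5.5) (12.5,23) (1,12)
edge 0: (1,2)→(7,5.5)  cross = 1·5.5 − 7·2 = -8.5000; (r_i+r_j)·cross = 8·-8.5000 = -68.0000
edge 1: (7,5.5)→(12.5,23)  cross = 7·23 − 12.5·5.5 = 92.2500; (r_i+r_j)·cross = 19.5·92.2500 = 1798.8750
edge 2: (12.5,23)→(1,12)  cross = 12.5·12 − 1·23 = 127.0000; (r_i+r_j)·cross = 13.5·127.0000 = 1714.5000
edge 3: (1,12)→(1,2)  cross = 1·2 − 1·12 = -10.0000; (r_i+r_j)·cross = 2·-10.0000 = -20.0000
Σcross = 200.7500 → A = |Σcross|/2 = 100.3750 mm²
Σ(r_i+r_j)·cross = 3425.3750 → first moment M = |Σ|/6 = 570.8958
R_c = M/A = 570.8958/100.3750 = 5.6876 mm
θ = 210° = 3.665191 rad
V = θ·R_c·A = 3.665191·5.6876·100.3750 = 2092.443 mm³

Volume = 2092.443 mm³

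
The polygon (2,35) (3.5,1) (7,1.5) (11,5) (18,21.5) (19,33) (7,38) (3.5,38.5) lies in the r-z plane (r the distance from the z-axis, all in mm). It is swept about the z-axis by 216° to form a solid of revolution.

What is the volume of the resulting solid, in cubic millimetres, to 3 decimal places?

Profile (r,z), 8 vertices: (2,35) (3.5,1) (7,1.5) (11,5) (18,21.5) (19,33) (7,38) (3.5,38.5)
edge 0: (2,35)→(3.5,1)  cross = 2·1 − 3.5·35 = -120.5000; (r_i+r_j)·cross = 5.5·-120.5000 = -662.7500
edge 1: (3.5,1)→(7,1.5)  cross = 3.5·1.5 − 7·1 = -1.7500; (r_i+r_j)·cross = 10.5·-1.7500 = -18.3750
edge 2: (7,1.5)→(11,5)  cross = 7·5 − 11·1.5 = 18.5000; (r_i+r_j)·cross = 18·18.5000 = 333.0000
edge 3: (11,5)→(18,21.5)  cross = 11·21.5 − 18·5 = 146.5000; (r_i+r_j)·cross = 29·146.5000 = 4248.5000
edge 4: (18,21.5)→(19,33)  cross = 18·33 − 19·21.5 = 185.5000; (r_i+r_j)·cross = 37·185.5000 = 6863.5000
edge 5: (19,33)→(7,38)  cross = 19·38 − 7·33 = 491.0000; (r_i+r_j)·cross = 26·491.0000 = 12766.0000
edge 6: (7,38)→(3.5,38.5)  cross = 7·38.5 − 3.5·38 = 136.5000; (r_i+r_j)·cross = 10.5·136.5000 = 1433.2500
edge 7: (3.5,38.5)→(2,35)  cross = 3.5·35 − 2·38.5 = 45.5000; (r_i+r_j)·cross = 5.5·45.5000 = 250.2500
Σcross = 901.2500 → A = |Σcross|/2 = 450.6250 mm²
Σ(r_i+r_j)·cross = 25213.3750 → first moment M = |Σ|/6 = 4202.2292
R_c = M/A = 4202.2292/450.6250 = 9.3253 mm
θ = 216° = 3.769911 rad
V = θ·R_c·A = 3.769911·9.3253·450.6250 = 15842.031 mm³

Volume = 15842.031 mm³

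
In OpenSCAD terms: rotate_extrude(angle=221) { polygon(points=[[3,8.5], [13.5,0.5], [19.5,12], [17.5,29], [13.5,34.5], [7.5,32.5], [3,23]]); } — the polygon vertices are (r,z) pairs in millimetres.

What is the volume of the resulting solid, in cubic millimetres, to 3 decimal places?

Volume = 17482.899 mm³

Profile (r,z), 7 vertices: (3,8.5) (13.5,0.5) (19.5,12) (17.5,29) (13.5,34.5) (7.5,32.5) (3,23)
edge 0: (3,8.5)→(13.5,0.5)  cross = 3·0.5 − 13.5·8.5 = -113.2500; (r_i+r_j)·cross = 16.5·-113.2500 = -1868.6250
edge 1: (13.5,0.5)→(19.5,12)  cross = 13.5·12 − 19.5·0.5 = 152.2500; (r_i+r_j)·cross = 33·152.2500 = 5024.2500
edge 2: (19.5,12)→(17.5,29)  cross = 19.5·29 − 17.5·12 = 355.5000; (r_i+r_j)·cross = 37·355.5000 = 13153.5000
edge 3: (17.5,29)→(13.5,34.5)  cross = 17.5·34.5 − 13.5·29 = 212.2500; (r_i+r_j)·cross = 31·212.2500 = 6579.7500
edge 4: (13.5,34.5)→(7.5,32.5)  cross = 13.5·32.5 − 7.5·34.5 = 180.0000; (r_i+r_j)·cross = 21·180.0000 = 3780.0000
edge 5: (7.5,32.5)→(3,23)  cross = 7.5·23 − 3·32.5 = 75.0000; (r_i+r_j)·cross = 10.5·75.0000 = 787.5000
edge 6: (3,23)→(3,8.5)  cross = 3·8.5 − 3·23 = -43.5000; (r_i+r_j)·cross = 6·-43.5000 = -261.0000
Σcross = 818.2500 → A = |Σcross|/2 = 409.1250 mm²
Σ(r_i+r_j)·cross = 27195.3750 → first moment M = |Σ|/6 = 4532.5625
R_c = M/A = 4532.5625/409.1250 = 11.0787 mm
θ = 221° = 3.857178 rad
V = θ·R_c·A = 3.857178·11.0787·409.1250 = 17482.899 mm³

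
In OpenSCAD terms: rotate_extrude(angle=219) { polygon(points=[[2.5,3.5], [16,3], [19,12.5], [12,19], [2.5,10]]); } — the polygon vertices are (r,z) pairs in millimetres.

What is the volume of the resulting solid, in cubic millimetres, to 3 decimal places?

Profile (r,z), 5 vertices: (2.5,3.5) (16,3) (19,12.5) (12,19) (2.5,10)
edge 0: (2.5,3.5)→(16,3)  cross = 2.5·3 − 16·3.5 = -48.5000; (r_i+r_j)·cross = 18.5·-48.5000 = -897.2500
edge 1: (16,3)→(19,12.5)  cross = 16·12.5 − 19·3 = 143.0000; (r_i+r_j)·cross = 35·143.0000 = 5005.0000
edge 2: (19,12.5)→(12,19)  cross = 19·19 − 12·12.5 = 211.0000; (r_i+r_j)·cross = 31·211.0000 = 6541.0000
edge 3: (12,19)→(2.5,10)  cross = 12·10 − 2.5·19 = 72.5000; (r_i+r_j)·cross = 14.5·72.5000 = 1051.2500
edge 4: (2.5,10)→(2.5,3.5)  cross = 2.5·3.5 − 2.5·10 = -16.2500; (r_i+r_j)·cross = 5·-16.2500 = -81.2500
Σcross = 361.7500 → A = |Σcross|/2 = 180.8750 mm²
Σ(r_i+r_j)·cross = 11618.7500 → first moment M = |Σ|/6 = 1936.4583
R_c = M/A = 1936.4583/180.8750 = 10.7061 mm
θ = 219° = 3.822271 rad
V = θ·R_c·A = 3.822271·10.7061·180.8750 = 7401.669 mm³

Volume = 7401.669 mm³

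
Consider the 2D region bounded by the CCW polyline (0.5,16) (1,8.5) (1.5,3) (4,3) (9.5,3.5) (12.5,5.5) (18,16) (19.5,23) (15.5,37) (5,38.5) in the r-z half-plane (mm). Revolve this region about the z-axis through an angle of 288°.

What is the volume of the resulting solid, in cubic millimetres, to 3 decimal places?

Profile (r,z), 10 vertices: (0.5,16) (1,8.5) (1.5,3) (4,3) (9.5,3.5) (12.5,5.5) (18,16) (19.5,23) (15.5,37) (5,38.5)
edge 0: (0.5,16)→(1,8.5)  cross = 0.5·8.5 − 1·16 = -11.7500; (r_i+r_j)·cross = 1.5·-11.7500 = -17.6250
edge 1: (1,8.5)→(1.5,3)  cross = 1·3 − 1.5·8.5 = -9.7500; (r_i+r_j)·cross = 2.5·-9.7500 = -24.3750
edge 2: (1.5,3)→(4,3)  cross = 1.5·3 − 4·3 = -7.5000; (r_i+r_j)·cross = 5.5·-7.5000 = -41.2500
edge 3: (4,3)→(9.5,3.5)  cross = 4·3.5 − 9.5·3 = -14.5000; (r_i+r_j)·cross = 13.5·-14.5000 = -195.7500
edge 4: (9.5,3.5)→(12.5,5.5)  cross = 9.5·5.5 − 12.5·3.5 = 8.5000; (r_i+r_j)·cross = 22·8.5000 = 187.0000
edge 5: (12.5,5.5)→(18,16)  cross = 12.5·16 − 18·5.5 = 101.0000; (r_i+r_j)·cross = 30.5·101.0000 = 3080.5000
edge 6: (18,16)→(19.5,23)  cross = 18·23 − 19.5·16 = 102.0000; (r_i+r_j)·cross = 37.5·102.0000 = 3825.0000
edge 7: (19.5,23)→(15.5,37)  cross = 19.5·37 − 15.5·23 = 365.0000; (r_i+r_j)·cross = 35·365.0000 = 12775.0000
edge 8: (15.5,37)→(5,38.5)  cross = 15.5·38.5 − 5·37 = 411.7500; (r_i+r_j)·cross = 20.5·411.7500 = 8440.8750
edge 9: (5,38.5)→(0.5,16)  cross = 5·16 − 0.5·38.5 = 60.7500; (r_i+r_j)·cross = 5.5·60.7500 = 334.1250
Σcross = 1005.5000 → A = |Σcross|/2 = 502.7500 mm²
Σ(r_i+r_j)·cross = 28363.5000 → first moment M = |Σ|/6 = 4727.2500
R_c = M/A = 4727.2500/502.7500 = 9.4028 mm
θ = 288° = 5.026548 rad
V = θ·R_c·A = 5.026548·9.4028·502.7500 = 23761.750 mm³

Volume = 23761.750 mm³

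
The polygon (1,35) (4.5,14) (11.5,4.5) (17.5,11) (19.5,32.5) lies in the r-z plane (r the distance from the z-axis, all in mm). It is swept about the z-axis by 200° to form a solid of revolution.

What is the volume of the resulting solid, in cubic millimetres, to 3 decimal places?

Profile (r,z), 5 vertices: (1,35) (4.5,14) (11.5,4.5) (17.5,11) (19.5,32.5)
edge 0: (1,35)→(4.5,14)  cross = 1·14 − 4.5·35 = -143.5000; (r_i+r_j)·cross = 5.5·-143.5000 = -789.2500
edge 1: (4.5,14)→(11.5,4.5)  cross = 4.5·4.5 − 11.5·14 = -140.7500; (r_i+r_j)·cross = 16·-140.7500 = -2252.0000
edge 2: (11.5,4.5)→(17.5,11)  cross = 11.5·11 − 17.5·4.5 = 47.7500; (r_i+r_j)·cross = 29·47.7500 = 1384.7500
edge 3: (17.5,11)→(19.5,32.5)  cross = 17.5·32.5 − 19.5·11 = 354.2500; (r_i+r_j)·cross = 37·354.2500 = 13107.2500
edge 4: (19.5,32.5)→(1,35)  cross = 19.5·35 − 1·32.5 = 650.0000; (r_i+r_j)·cross = 20.5·650.0000 = 13325.0000
Σcross = 767.7500 → A = |Σcross|/2 = 383.8750 mm²
Σ(r_i+r_j)·cross = 24775.7500 → first moment M = |Σ|/6 = 4129.2917
R_c = M/A = 4129.2917/383.8750 = 10.7569 mm
θ = 200° = 3.490659 rad
V = θ·R_c·A = 3.490659·10.7569·383.8750 = 14413.947 mm³

Volume = 14413.947 mm³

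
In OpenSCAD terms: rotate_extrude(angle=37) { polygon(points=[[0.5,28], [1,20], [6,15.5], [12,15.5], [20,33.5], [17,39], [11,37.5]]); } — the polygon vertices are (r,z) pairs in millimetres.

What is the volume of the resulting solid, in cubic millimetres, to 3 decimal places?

Profile (r,z), 7 vertices: (0.5,28) (1,20) (6,15.5) (12,15.5) (20,33.5) (17,39) (11,37.5)
edge 0: (0.5,28)→(1,20)  cross = 0.5·20 − 1·28 = -18.0000; (r_i+r_j)·cross = 1.5·-18.0000 = -27.0000
edge 1: (1,20)→(6,15.5)  cross = 1·15.5 − 6·20 = -104.5000; (r_i+r_j)·cross = 7·-104.5000 = -731.5000
edge 2: (6,15.5)→(12,15.5)  cross = 6·15.5 − 12·15.5 = -93.0000; (r_i+r_j)·cross = 18·-93.0000 = -1674.0000
edge 3: (12,15.5)→(20,33.5)  cross = 12·33.5 − 20·15.5 = 92.0000; (r_i+r_j)·cross = 32·92.0000 = 2944.0000
edge 4: (20,33.5)→(17,39)  cross = 20·39 − 17·33.5 = 210.5000; (r_i+r_j)·cross = 37·210.5000 = 7788.5000
edge 5: (17,39)→(11,37.5)  cross = 17·37.5 − 11·39 = 208.5000; (r_i+r_j)·cross = 28·208.5000 = 5838.0000
edge 6: (11,37.5)→(0.5,28)  cross = 11·28 − 0.5·37.5 = 289.2500; (r_i+r_j)·cross = 11.5·289.2500 = 3326.3750
Σcross = 584.7500 → A = |Σcross|/2 = 292.3750 mm²
Σ(r_i+r_j)·cross = 17464.3750 → first moment M = |Σ|/6 = 2910.7292
R_c = M/A = 2910.7292/292.3750 = 9.9555 mm
θ = 37° = 0.645772 rad
V = θ·R_c·A = 0.645772·9.9555·292.3750 = 1879.667 mm³

Volume = 1879.667 mm³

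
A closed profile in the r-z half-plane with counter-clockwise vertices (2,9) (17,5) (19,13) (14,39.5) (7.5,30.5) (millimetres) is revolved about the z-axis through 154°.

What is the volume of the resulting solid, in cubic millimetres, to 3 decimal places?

Profile (r,z), 5 vertices: (2,9) (17,5) (19,13) (14,39.5) (7.5,30.5)
edge 0: (2,9)→(17,5)  cross = 2·5 − 17·9 = -143.0000; (r_i+r_j)·cross = 19·-143.0000 = -2717.0000
edge 1: (17,5)→(19,13)  cross = 17·13 − 19·5 = 126.0000; (r_i+r_j)·cross = 36·126.0000 = 4536.0000
edge 2: (19,13)→(14,39.5)  cross = 19·39.5 − 14·13 = 568.5000; (r_i+r_j)·cross = 33·568.5000 = 18760.5000
edge 3: (14,39.5)→(7.5,30.5)  cross = 14·30.5 − 7.5·39.5 = 130.7500; (r_i+r_j)·cross = 21.5·130.7500 = 2811.1250
edge 4: (7.5,30.5)→(2,9)  cross = 7.5·9 − 2·30.5 = 6.5000; (r_i+r_j)·cross = 9.5·6.5000 = 61.7500
Σcross = 688.7500 → A = |Σcross|/2 = 344.3750 mm²
Σ(r_i+r_j)·cross = 23452.3750 → first moment M = |Σ|/6 = 3908.7292
R_c = M/A = 3908.7292/344.3750 = 11.3502 mm
θ = 154° = 2.687807 rad
V = θ·R_c·A = 2.687807·11.3502·344.3750 = 10505.910 mm³

Volume = 10505.910 mm³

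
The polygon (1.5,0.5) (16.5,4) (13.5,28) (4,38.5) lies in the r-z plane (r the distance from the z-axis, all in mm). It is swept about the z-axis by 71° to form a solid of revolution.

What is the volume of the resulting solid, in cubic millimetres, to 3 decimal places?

Volume = 3929.968 mm³

Profile (r,z), 4 vertices: (1.5,0.5) (16.5,4) (13.5,28) (4,38.5)
edge 0: (1.5,0.5)→(16.5,4)  cross = 1.5·4 − 16.5·0.5 = -2.2500; (r_i+r_j)·cross = 18·-2.2500 = -40.5000
edge 1: (16.5,4)→(13.5,28)  cross = 16.5·28 − 13.5·4 = 408.0000; (r_i+r_j)·cross = 30·408.0000 = 12240.0000
edge 2: (13.5,28)→(4,38.5)  cross = 13.5·38.5 − 4·28 = 407.7500; (r_i+r_j)·cross = 17.5·407.7500 = 7135.6250
edge 3: (4,38.5)→(1.5,0.5)  cross = 4·0.5 − 1.5·38.5 = -55.7500; (r_i+r_j)·cross = 5.5·-55.7500 = -306.6250
Σcross = 757.7500 → A = |Σcross|/2 = 378.8750 mm²
Σ(r_i+r_j)·cross = 19028.5000 → first moment M = |Σ|/6 = 3171.4167
R_c = M/A = 3171.4167/378.8750 = 8.3706 mm
θ = 71° = 1.239184 rad
V = θ·R_c·A = 1.239184·8.3706·378.8750 = 3929.968 mm³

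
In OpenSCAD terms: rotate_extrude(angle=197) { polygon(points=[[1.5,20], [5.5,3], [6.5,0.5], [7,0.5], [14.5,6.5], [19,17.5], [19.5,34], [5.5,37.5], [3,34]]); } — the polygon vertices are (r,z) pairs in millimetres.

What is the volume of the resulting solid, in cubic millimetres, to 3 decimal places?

Volume = 17338.051 mm³

Profile (r,z), 9 vertices: (1.5,20) (5.5,3) (6.5,0.5) (7,0.5) (14.5,6.5) (19,17.5) (19.5,34) (5.5,37.5) (3,34)
edge 0: (1.5,20)→(5.5,3)  cross = 1.5·3 − 5.5·20 = -105.5000; (r_i+r_j)·cross = 7·-105.5000 = -738.5000
edge 1: (5.5,3)→(6.5,0.5)  cross = 5.5·0.5 − 6.5·3 = -16.7500; (r_i+r_j)·cross = 12·-16.7500 = -201.0000
edge 2: (6.5,0.5)→(7,0.5)  cross = 6.5·0.5 − 7·0.5 = -0.2500; (r_i+r_j)·cross = 13.5·-0.2500 = -3.3750
edge 3: (7,0.5)→(14.5,6.5)  cross = 7·6.5 − 14.5·0.5 = 38.2500; (r_i+r_j)·cross = 21.5·38.2500 = 822.3750
edge 4: (14.5,6.5)→(19,17.5)  cross = 14.5·17.5 − 19·6.5 = 130.2500; (r_i+r_j)·cross = 33.5·130.2500 = 4363.3750
edge 5: (19,17.5)→(19.5,34)  cross = 19·34 − 19.5·17.5 = 304.7500; (r_i+r_j)·cross = 38.5·304.7500 = 11732.8750
edge 6: (19.5,34)→(5.5,37.5)  cross = 19.5·37.5 − 5.5·34 = 544.2500; (r_i+r_j)·cross = 25·544.2500 = 13606.2500
edge 7: (5.5,37.5)→(3,34)  cross = 5.5·34 − 3·37.5 = 74.5000; (r_i+r_j)·cross = 8.5·74.5000 = 633.2500
edge 8: (3,34)→(1.5,20)  cross = 3·20 − 1.5·34 = 9.0000; (r_i+r_j)·cross = 4.5·9.0000 = 40.5000
Σcross = 978.5000 → A = |Σcross|/2 = 489.2500 mm²
Σ(r_i+r_j)·cross = 30255.7500 → first moment M = |Σ|/6 = 5042.6250
R_c = M/A = 5042.6250/489.2500 = 10.3068 mm
θ = 197° = 3.438299 rad
V = θ·R_c·A = 3.438299·10.3068·489.2500 = 17338.051 mm³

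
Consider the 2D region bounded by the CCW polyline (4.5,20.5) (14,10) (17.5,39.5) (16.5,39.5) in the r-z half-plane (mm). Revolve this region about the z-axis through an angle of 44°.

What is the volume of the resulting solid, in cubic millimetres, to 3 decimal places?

Volume = 1554.256 mm³

Profile (r,z), 4 vertices: (4.5,20.5) (14,10) (17.5,39.5) (16.5,39.5)
edge 0: (4.5,20.5)→(14,10)  cross = 4.5·10 − 14·20.5 = -242.0000; (r_i+r_j)·cross = 18.5·-242.0000 = -4477.0000
edge 1: (14,10)→(17.5,39.5)  cross = 14·39.5 − 17.5·10 = 378.0000; (r_i+r_j)·cross = 31.5·378.0000 = 11907.0000
edge 2: (17.5,39.5)→(16.5,39.5)  cross = 17.5·39.5 − 16.5·39.5 = 39.5000; (r_i+r_j)·cross = 34·39.5000 = 1343.0000
edge 3: (16.5,39.5)→(4.5,20.5)  cross = 16.5·20.5 − 4.5·39.5 = 160.5000; (r_i+r_j)·cross = 21·160.5000 = 3370.5000
Σcross = 336.0000 → A = |Σcross|/2 = 168.0000 mm²
Σ(r_i+r_j)·cross = 12143.5000 → first moment M = |Σ|/6 = 2023.9167
R_c = M/A = 2023.9167/168.0000 = 12.0471 mm
θ = 44° = 0.767945 rad
V = θ·R_c·A = 0.767945·12.0471·168.0000 = 1554.256 mm³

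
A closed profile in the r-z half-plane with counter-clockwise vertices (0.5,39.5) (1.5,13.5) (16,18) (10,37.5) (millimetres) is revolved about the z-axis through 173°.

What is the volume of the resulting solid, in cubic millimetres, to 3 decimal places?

Profile (r,z), 4 vertices: (0.5,39.5) (1.5,13.5) (16,18) (10,37.5)
edge 0: (0.5,39.5)→(1.5,13.5)  cross = 0.5·13.5 − 1.5·39.5 = -52.5000; (r_i+r_j)·cross = 2·-52.5000 = -105.0000
edge 1: (1.5,13.5)→(16,18)  cross = 1.5·18 − 16·13.5 = -189.0000; (r_i+r_j)·cross = 17.5·-189.0000 = -3307.5000
edge 2: (16,18)→(10,37.5)  cross = 16·37.5 − 10·18 = 420.0000; (r_i+r_j)·cross = 26·420.0000 = 10920.0000
edge 3: (10,37.5)→(0.5,39.5)  cross = 10·39.5 − 0.5·37.5 = 376.2500; (r_i+r_j)·cross = 10.5·376.2500 = 3950.6250
Σcross = 554.7500 → A = |Σcross|/2 = 277.3750 mm²
Σ(r_i+r_j)·cross = 11458.1250 → first moment M = |Σ|/6 = 1909.6875
R_c = M/A = 1909.6875/277.3750 = 6.8849 mm
θ = 173° = 3.019420 rad
V = θ·R_c·A = 3.019420·6.8849·277.3750 = 5766.148 mm³

Volume = 5766.148 mm³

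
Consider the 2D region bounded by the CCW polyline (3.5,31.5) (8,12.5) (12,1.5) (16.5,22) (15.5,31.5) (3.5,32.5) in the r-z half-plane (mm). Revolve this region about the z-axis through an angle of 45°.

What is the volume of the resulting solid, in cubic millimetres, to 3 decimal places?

Profile (r,z), 6 vertices: (3.5,31.5) (8,12.5) (12,1.5) (16.5,22) (15.5,31.5) (3.5,32.5)
edge 0: (3.5,31.5)→(8,12.5)  cross = 3.5·12.5 − 8·31.5 = -208.2500; (r_i+r_j)·cross = 11.5·-208.2500 = -2394.8750
edge 1: (8,12.5)→(12,1.5)  cross = 8·1.5 − 12·12.5 = -138.0000; (r_i+r_j)·cross = 20·-138.0000 = -2760.0000
edge 2: (12,1.5)→(16.5,22)  cross = 12·22 − 16.5·1.5 = 239.2500; (r_i+r_j)·cross = 28.5·239.2500 = 6818.6250
edge 3: (16.5,22)→(15.5,31.5)  cross = 16.5·31.5 − 15.5·22 = 178.7500; (r_i+r_j)·cross = 32·178.7500 = 5720.0000
edge 4: (15.5,31.5)→(3.5,32.5)  cross = 15.5·32.5 − 3.5·31.5 = 393.5000; (r_i+r_j)·cross = 19·393.5000 = 7476.5000
edge 5: (3.5,32.5)→(3.5,31.5)  cross = 3.5·31.5 − 3.5·32.5 = -3.5000; (r_i+r_j)·cross = 7·-3.5000 = -24.5000
Σcross = 461.7500 → A = |Σcross|/2 = 230.8750 mm²
Σ(r_i+r_j)·cross = 14835.7500 → first moment M = |Σ|/6 = 2472.6250
R_c = M/A = 2472.6250/230.8750 = 10.7098 mm
θ = 45° = 0.785398 rad
V = θ·R_c·A = 0.785398·10.7098·230.8750 = 1941.995 mm³

Volume = 1941.995 mm³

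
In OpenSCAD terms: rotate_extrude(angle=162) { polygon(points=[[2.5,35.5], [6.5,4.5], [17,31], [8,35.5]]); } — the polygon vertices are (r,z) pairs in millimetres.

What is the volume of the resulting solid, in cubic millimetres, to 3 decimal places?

Profile (r,z), 4 vertices: (2.5,35.5) (6.5,4.5) (17,31) (8,35.5)
edge 0: (2.5,35.5)→(6.5,4.5)  cross = 2.5·4.5 − 6.5·35.5 = -219.5000; (r_i+r_j)·cross = 9·-219.5000 = -1975.5000
edge 1: (6.5,4.5)→(17,31)  cross = 6.5·31 − 17·4.5 = 125.0000; (r_i+r_j)·cross = 23.5·125.0000 = 2937.5000
edge 2: (17,31)→(8,35.5)  cross = 17·35.5 − 8·31 = 355.5000; (r_i+r_j)·cross = 25·355.5000 = 8887.5000
edge 3: (8,35.5)→(2.5,35.5)  cross = 8·35.5 − 2.5·35.5 = 195.2500; (r_i+r_j)·cross = 10.5·195.2500 = 2050.1250
Σcross = 456.2500 → A = |Σcross|/2 = 228.1250 mm²
Σ(r_i+r_j)·cross = 11899.6250 → first moment M = |Σ|/6 = 1983.2708
R_c = M/A = 1983.2708/228.1250 = 8.6938 mm
θ = 162° = 2.827433 rad
V = θ·R_c·A = 2.827433·8.6938·228.1250 = 5607.566 mm³

Volume = 5607.566 mm³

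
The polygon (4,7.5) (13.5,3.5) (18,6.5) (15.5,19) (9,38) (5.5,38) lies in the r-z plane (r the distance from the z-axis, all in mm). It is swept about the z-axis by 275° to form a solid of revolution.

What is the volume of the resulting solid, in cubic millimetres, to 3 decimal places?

Profile (r,z), 6 vertices: (4,7.5) (13.5,3.5) (18,6.5) (15.5,19) (9,38) (5.5,38)
edge 0: (4,7.5)→(13.5,3.5)  cross = 4·3.5 − 13.5·7.5 = -87.2500; (r_i+r_j)·cross = 17.5·-87.2500 = -1526.8750
edge 1: (13.5,3.5)→(18,6.5)  cross = 13.5·6.5 − 18·3.5 = 24.7500; (r_i+r_j)·cross = 31.5·24.7500 = 779.6250
edge 2: (18,6.5)→(15.5,19)  cross = 18·19 − 15.5·6.5 = 241.2500; (r_i+r_j)·cross = 33.5·241.2500 = 8081.8750
edge 3: (15.5,19)→(9,38)  cross = 15.5·38 − 9·19 = 418.0000; (r_i+r_j)·cross = 24.5·418.0000 = 10241.0000
edge 4: (9,38)→(5.5,38)  cross = 9·38 − 5.5·38 = 133.0000; (r_i+r_j)·cross = 14.5·133.0000 = 1928.5000
edge 5: (5.5,38)→(4,7.5)  cross = 5.5·7.5 − 4·38 = -110.7500; (r_i+r_j)·cross = 9.5·-110.7500 = -1052.1250
Σcross = 619.0000 → A = |Σcross|/2 = 309.5000 mm²
Σ(r_i+r_j)·cross = 18452.0000 → first moment M = |Σ|/6 = 3075.3333
R_c = M/A = 3075.3333/309.5000 = 9.9365 mm
θ = 275° = 4.799655 rad
V = θ·R_c·A = 4.799655·9.9365·309.5000 = 14760.540 mm³

Volume = 14760.540 mm³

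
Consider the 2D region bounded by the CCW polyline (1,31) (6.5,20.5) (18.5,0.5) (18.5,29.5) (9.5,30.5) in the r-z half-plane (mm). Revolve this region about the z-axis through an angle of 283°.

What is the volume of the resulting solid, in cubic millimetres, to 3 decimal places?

Volume = 16313.625 mm³

Profile (r,z), 5 vertices: (1,31) (6.5,20.5) (18.5,0.5) (18.5,29.5) (9.5,30.5)
edge 0: (1,31)→(6.5,20.5)  cross = 1·20.5 − 6.5·31 = -181.0000; (r_i+r_j)·cross = 7.5·-181.0000 = -1357.5000
edge 1: (6.5,20.5)→(18.5,0.5)  cross = 6.5·0.5 − 18.5·20.5 = -376.0000; (r_i+r_j)·cross = 25·-376.0000 = -9400.0000
edge 2: (18.5,0.5)→(18.5,29.5)  cross = 18.5·29.5 − 18.5·0.5 = 536.5000; (r_i+r_j)·cross = 37·536.5000 = 19850.5000
edge 3: (18.5,29.5)→(9.5,30.5)  cross = 18.5·30.5 − 9.5·29.5 = 284.0000; (r_i+r_j)·cross = 28·284.0000 = 7952.0000
edge 4: (9.5,30.5)→(1,31)  cross = 9.5·31 − 1·30.5 = 264.0000; (r_i+r_j)·cross = 10.5·264.0000 = 2772.0000
Σcross = 527.5000 → A = |Σcross|/2 = 263.7500 mm²
Σ(r_i+r_j)·cross = 19817.0000 → first moment M = |Σ|/6 = 3302.8333
R_c = M/A = 3302.8333/263.7500 = 12.5226 mm
θ = 283° = 4.939282 rad
V = θ·R_c·A = 4.939282·12.5226·263.7500 = 16313.625 mm³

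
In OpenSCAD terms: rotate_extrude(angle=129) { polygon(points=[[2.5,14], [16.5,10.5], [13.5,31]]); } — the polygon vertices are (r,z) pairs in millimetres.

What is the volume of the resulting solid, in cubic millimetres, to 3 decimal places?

Profile (r,z), 3 vertices: (2.5,14) (16.5,10.5) (13.5,31)
edge 0: (2.5,14)→(16.5,10.5)  cross = 2.5·10.5 − 16.5·14 = -204.7500; (r_i+r_j)·cross = 19·-204.7500 = -3890.2500
edge 1: (16.5,10.5)→(13.5,31)  cross = 16.5·31 − 13.5·10.5 = 369.7500; (r_i+r_j)·cross = 30·369.7500 = 11092.5000
edge 2: (13.5,31)→(2.5,14)  cross = 13.5·14 − 2.5·31 = 111.5000; (r_i+r_j)·cross = 16·111.5000 = 1784.0000
Σcross = 276.5000 → A = |Σcross|/2 = 138.2500 mm²
Σ(r_i+r_j)·cross = 8986.2500 → first moment M = |Σ|/6 = 1497.7083
R_c = M/A = 1497.7083/138.2500 = 10.8333 mm
θ = 129° = 2.251475 rad
V = θ·R_c·A = 2.251475·10.8333·138.2500 = 3372.052 mm³

Volume = 3372.052 mm³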